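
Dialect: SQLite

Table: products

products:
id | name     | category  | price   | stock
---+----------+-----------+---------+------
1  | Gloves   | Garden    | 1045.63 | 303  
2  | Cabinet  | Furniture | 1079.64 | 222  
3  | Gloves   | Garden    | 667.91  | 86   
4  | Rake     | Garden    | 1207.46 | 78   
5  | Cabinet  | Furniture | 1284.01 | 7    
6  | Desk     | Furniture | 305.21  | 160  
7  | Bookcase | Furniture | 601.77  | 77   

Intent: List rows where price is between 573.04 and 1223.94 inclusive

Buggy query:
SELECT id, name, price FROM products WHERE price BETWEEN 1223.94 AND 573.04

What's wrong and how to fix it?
Bug: BETWEEN expects the lower bound first; with 1223.94 AND 573.04 the range is empty

Fix: Swap the bounds so the smaller value comes first

Corrected query:
SELECT id, name, price FROM products WHERE price BETWEEN 573.04 AND 1223.94

Result:
id | name     | price  
---+----------+--------
1  | Gloves   | 1045.63
2  | Cabinet  | 1079.64
3  | Gloves   | 667.91 
4  | Rake     | 1207.46
7  | Bookcase | 601.77 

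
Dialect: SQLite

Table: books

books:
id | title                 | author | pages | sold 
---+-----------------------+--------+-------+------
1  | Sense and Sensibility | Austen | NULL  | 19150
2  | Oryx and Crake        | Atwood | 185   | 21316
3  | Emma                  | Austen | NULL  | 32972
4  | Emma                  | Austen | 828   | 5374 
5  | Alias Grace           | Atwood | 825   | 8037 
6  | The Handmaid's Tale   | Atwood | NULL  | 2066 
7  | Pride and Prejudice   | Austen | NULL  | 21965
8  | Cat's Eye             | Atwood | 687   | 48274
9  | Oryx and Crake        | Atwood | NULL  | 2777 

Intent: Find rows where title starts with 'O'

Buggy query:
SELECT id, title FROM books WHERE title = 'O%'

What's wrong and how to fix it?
Bug: '=' compares the literal string including the % character; pattern matching needs LIKE

Fix: Replace '=' with LIKE so 'O%' is treated as a pattern

Corrected query:
SELECT id, title FROM books WHERE title LIKE 'O%'

Result:
id | title         
---+---------------
2  | Oryx and Crake
9  | Oryx and Crake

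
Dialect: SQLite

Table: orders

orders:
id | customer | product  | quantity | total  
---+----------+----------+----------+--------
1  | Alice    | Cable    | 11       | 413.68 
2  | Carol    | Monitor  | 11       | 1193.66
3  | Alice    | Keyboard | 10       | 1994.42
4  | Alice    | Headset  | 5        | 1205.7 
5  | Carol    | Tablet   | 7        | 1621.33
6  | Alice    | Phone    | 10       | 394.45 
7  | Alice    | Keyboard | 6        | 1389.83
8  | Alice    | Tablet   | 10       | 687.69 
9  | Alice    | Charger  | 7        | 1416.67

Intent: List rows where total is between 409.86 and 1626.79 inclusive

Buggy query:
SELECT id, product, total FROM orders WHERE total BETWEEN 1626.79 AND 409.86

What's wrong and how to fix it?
Bug: The bounds are reversed; BETWEEN a AND b requires a <= b to match anything

Fix: Write BETWEEN 409.86 AND 1626.79

Corrected query:
SELECT id, product, total FROM orders WHERE total BETWEEN 409.86 AND 1626.79

Result:
id | product  | total  
---+----------+--------
1  | Cable    | 413.68 
2  | Monitor  | 1193.66
4  | Headset  | 1205.7 
5  | Tablet   | 1621.33
7  | Keyboard | 1389.83
8  | Tablet   | 687.69 
9  | Charger  | 1416.67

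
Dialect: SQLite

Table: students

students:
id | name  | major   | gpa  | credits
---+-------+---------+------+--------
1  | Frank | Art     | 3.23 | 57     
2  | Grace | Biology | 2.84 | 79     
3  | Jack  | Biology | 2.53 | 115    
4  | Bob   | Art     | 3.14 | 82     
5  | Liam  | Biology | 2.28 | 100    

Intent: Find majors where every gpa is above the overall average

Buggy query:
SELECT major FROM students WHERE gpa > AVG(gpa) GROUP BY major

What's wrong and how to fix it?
Bug: WHERE evaluates per row before aggregation, so AVG() is unavailable

Fix: Use a subquery for AVG and a HAVING MIN(...) filter so the condition holds for every row in the group

Corrected query:
SELECT major FROM students GROUP BY major HAVING MIN(gpa) > (SELECT AVG(gpa) FROM students)

Result:
major
-----
Art  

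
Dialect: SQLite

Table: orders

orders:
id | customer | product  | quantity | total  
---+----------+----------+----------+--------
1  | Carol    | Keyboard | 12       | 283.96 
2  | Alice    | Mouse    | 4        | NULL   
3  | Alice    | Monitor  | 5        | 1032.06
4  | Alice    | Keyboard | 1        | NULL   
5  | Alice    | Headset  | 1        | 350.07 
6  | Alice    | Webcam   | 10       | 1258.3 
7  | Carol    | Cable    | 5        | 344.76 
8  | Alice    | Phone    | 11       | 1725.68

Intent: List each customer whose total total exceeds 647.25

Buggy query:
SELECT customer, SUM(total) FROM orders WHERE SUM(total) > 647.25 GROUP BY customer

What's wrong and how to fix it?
Bug: WHERE runs before GROUP BY, so aggregates aren't available there

Fix: Use HAVING (which filters groups after aggregation) instead of WHERE

Corrected query:
SELECT customer, SUM(total) FROM orders GROUP BY customer HAVING SUM(total) > 647.25

Result:
customer | SUM(total)
---------+-----------
Alice    | 4366.11   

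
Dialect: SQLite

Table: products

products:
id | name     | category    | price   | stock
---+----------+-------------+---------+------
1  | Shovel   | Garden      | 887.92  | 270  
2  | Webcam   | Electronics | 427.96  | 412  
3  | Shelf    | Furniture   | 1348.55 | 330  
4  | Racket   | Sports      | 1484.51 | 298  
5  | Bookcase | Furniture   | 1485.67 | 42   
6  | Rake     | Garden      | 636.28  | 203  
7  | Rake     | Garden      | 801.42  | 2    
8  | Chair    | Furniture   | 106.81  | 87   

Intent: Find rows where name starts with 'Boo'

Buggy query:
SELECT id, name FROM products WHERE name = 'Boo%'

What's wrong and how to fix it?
Bug: Wildcards only work with LIKE; '=' treats '%' as a literal character

Fix: Use LIKE for wildcard pattern matching

Corrected query:
SELECT id, name FROM products WHERE name LIKE 'Boo%'

Result:
id | name    
---+---------
5  | Bookcase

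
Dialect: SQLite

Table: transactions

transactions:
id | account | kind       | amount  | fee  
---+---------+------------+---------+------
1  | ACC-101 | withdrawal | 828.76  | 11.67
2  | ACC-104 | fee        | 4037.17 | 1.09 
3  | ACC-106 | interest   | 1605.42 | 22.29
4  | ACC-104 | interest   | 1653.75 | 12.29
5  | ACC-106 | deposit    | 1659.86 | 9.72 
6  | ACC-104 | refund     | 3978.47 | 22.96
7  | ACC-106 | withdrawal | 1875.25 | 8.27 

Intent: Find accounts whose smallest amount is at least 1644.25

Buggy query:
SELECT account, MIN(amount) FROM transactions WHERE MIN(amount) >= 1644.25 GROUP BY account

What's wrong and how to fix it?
Bug: Aggregates like MIN are computed per group after WHERE runs

Fix: Use HAVING for the per-group MIN condition

Corrected query:
SELECT account, MIN(amount) FROM transactions GROUP BY account HAVING MIN(amount) >= 1644.25

Result:
account | MIN(amount)
--------+------------
ACC-104 | 1653.75    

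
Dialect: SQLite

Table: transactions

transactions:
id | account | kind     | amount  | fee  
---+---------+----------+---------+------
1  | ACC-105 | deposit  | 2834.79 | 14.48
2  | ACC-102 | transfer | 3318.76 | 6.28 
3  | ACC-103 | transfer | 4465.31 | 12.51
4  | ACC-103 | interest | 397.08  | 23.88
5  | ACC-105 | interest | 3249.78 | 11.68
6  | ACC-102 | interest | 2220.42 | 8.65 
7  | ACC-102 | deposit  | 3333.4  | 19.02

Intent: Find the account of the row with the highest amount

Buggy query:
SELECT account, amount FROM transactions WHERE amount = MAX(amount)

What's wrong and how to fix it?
Bug: WHERE is evaluated per row; an aggregate over the whole table isn't defined there

Fix: Wrap MAX in a scalar subquery so WHERE compares against a single value

Corrected query:
SELECT account, amount FROM transactions WHERE amount = (SELECT MAX(amount) FROM transactions)

Result:
account | amount 
--------+--------
ACC-103 | 4465.31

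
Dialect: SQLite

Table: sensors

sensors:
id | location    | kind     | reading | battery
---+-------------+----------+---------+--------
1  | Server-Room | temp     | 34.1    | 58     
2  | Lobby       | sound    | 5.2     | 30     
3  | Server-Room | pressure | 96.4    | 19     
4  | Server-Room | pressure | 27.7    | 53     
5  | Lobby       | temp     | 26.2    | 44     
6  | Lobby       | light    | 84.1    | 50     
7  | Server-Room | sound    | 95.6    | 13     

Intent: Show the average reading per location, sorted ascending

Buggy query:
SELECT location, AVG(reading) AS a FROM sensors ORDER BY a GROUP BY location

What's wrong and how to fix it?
Bug: ORDER BY appears before GROUP BY; SQL clause order requires GROUP BY first

Fix: Reorder: SELECT … FROM … GROUP BY … ORDER BY …

Corrected query:
SELECT location, AVG(reading) AS a FROM sensors GROUP BY location ORDER BY a

Result:
location    | a    
------------+------
Lobby       | 38.5 
Server-Room | 63.45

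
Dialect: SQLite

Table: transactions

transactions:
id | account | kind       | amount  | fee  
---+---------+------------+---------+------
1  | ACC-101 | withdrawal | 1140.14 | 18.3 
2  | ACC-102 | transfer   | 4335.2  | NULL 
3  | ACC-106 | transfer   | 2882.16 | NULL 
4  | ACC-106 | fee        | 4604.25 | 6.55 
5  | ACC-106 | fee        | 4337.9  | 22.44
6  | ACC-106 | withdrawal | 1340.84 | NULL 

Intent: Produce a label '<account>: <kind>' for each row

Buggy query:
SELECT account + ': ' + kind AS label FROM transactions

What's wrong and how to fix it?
Bug: '+' is numeric addition; on text columns SQLite converts them to 0 instead of concatenating

Fix: Replace + with || to concatenate text

Corrected query:
SELECT account || ': ' || kind AS label FROM transactions

Result:
label              
-------------------
ACC-101: withdrawal
ACC-102: transfer  
ACC-106: transfer  
ACC-106: fee       
ACC-106: fee       
ACC-106: withdrawal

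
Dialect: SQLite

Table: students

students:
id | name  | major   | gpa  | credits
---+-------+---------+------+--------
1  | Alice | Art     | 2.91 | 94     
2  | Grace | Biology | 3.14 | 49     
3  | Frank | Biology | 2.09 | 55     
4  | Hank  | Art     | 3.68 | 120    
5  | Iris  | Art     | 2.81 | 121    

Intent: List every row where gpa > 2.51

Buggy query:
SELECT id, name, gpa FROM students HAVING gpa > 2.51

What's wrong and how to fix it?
Bug: This is a non-aggregate query (no GROUP BY, no aggregates), so in SQLite the HAVING clause is invalid here; a row-level condition belongs in WHERE

Fix: Use WHERE for row-level filtering

Corrected query:
SELECT id, name, gpa FROM students WHERE gpa > 2.51

Result:
id | name  | gpa 
---+-------+-----
1  | Alice | 2.91
2  | Grace | 3.14
4  | Hank  | 3.68
5  | Iris  | 2.81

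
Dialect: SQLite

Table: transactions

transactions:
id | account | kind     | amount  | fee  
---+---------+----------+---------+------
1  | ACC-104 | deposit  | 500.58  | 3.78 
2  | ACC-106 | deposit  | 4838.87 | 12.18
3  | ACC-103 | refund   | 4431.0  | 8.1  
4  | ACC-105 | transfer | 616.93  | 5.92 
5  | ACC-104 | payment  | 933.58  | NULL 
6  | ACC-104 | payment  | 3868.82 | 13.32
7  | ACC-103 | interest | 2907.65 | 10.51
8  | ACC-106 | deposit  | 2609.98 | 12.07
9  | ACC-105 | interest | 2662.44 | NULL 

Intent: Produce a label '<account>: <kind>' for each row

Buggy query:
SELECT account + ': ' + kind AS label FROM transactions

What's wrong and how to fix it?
Bug: SQLite uses || for string concatenation; + coerces text to numbers (yielding 0)

Fix: Replace + with || to concatenate text

Corrected query:
SELECT account || ': ' || kind AS label FROM transactions

Result:
label            
-----------------
ACC-104: deposit 
ACC-106: deposit 
ACC-103: refund  
ACC-105: transfer
ACC-104: payment 
ACC-104: payment 
ACC-103: interest
ACC-106: deposit 
ACC-105: interest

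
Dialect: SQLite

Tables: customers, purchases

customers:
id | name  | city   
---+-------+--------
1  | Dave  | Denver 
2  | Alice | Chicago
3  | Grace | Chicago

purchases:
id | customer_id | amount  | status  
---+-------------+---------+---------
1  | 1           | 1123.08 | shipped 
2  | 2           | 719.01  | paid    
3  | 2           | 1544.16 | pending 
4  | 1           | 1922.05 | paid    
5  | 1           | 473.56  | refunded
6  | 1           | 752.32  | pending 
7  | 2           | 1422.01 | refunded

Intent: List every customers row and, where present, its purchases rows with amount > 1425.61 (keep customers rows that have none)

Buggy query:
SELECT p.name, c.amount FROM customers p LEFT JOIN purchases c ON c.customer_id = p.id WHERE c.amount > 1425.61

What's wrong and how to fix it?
Bug: A WHERE condition on the right-hand table after LEFT JOIN drops unmatched parents

Fix: Put 'c.amount > 1425.61' in the JOIN's ON clause instead of WHERE

Corrected query:
SELECT p.name, c.amount FROM customers p LEFT JOIN purchases c ON c.customer_id = p.id AND c.amount > 1425.61

Result:
name  | amount 
------+--------
Dave  | 1922.05
Alice | 1544.16
Grace | NULL   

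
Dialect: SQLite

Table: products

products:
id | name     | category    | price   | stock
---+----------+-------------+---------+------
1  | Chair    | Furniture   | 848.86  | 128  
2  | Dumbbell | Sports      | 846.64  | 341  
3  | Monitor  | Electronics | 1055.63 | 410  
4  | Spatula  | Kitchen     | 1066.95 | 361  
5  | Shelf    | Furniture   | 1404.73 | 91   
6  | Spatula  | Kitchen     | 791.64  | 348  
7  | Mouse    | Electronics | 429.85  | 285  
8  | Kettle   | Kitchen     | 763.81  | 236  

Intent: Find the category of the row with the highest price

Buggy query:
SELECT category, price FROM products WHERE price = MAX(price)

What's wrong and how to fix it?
Bug: WHERE is evaluated per row; an aggregate over the whole table isn't defined there

Fix: Wrap MAX in a scalar subquery so WHERE compares against a single value

Corrected query:
SELECT category, price FROM products WHERE price = (SELECT MAX(price) FROM products)

Result:
category  | price  
----------+--------
Furniture | 1404.73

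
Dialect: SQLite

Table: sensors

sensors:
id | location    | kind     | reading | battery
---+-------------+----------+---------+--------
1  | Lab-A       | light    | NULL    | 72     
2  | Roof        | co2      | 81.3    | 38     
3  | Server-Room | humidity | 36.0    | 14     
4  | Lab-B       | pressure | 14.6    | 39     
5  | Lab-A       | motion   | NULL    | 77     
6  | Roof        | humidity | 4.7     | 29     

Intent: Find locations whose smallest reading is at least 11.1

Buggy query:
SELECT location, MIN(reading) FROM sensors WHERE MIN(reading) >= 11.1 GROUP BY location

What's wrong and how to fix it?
Bug: MIN() in WHERE is a misuse of aggregate

Fix: Replace WHERE with HAVING after the GROUP BY

Corrected query:
SELECT location, MIN(reading) FROM sensors GROUP BY location HAVING MIN(reading) >= 11.1

Result:
location    | MIN(reading)
------------+-------------
Lab-B       | 14.6        
Server-Room | 36          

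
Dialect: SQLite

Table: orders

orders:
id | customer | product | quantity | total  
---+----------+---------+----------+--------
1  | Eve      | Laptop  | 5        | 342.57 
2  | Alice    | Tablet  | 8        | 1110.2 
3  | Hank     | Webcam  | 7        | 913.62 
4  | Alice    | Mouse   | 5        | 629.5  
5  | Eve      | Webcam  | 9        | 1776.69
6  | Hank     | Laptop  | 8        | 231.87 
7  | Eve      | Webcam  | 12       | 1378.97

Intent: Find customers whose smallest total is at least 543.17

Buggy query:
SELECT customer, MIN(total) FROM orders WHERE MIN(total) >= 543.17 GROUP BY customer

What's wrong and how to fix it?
Bug: MIN() in WHERE is a misuse of aggregate

Fix: Use HAVING for the per-group MIN condition

Corrected query:
SELECT customer, MIN(total) FROM orders GROUP BY customer HAVING MIN(total) >= 543.17

Result:
customer | MIN(total)
---------+-----------
Alice    | 629.5     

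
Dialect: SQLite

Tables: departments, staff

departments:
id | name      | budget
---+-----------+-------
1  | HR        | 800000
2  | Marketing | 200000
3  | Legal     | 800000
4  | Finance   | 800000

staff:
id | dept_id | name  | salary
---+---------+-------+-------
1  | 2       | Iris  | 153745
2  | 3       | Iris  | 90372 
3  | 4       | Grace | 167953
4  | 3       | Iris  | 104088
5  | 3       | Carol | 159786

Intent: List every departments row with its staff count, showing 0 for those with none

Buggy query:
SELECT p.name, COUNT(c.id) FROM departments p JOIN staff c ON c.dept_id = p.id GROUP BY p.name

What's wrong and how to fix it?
Bug: INNER JOIN drops departments rows that have no matching staff rows

Fix: Switch to LEFT JOIN to retain unmatched parent rows

Corrected query:
SELECT p.name, COUNT(c.id) FROM departments p LEFT JOIN staff c ON c.dept_id = p.id GROUP BY p.name

Result:
name      | COUNT(c.id)
----------+------------
Finance   | 1          
HR        | 0          
Legal     | 3          
Marketing | 1          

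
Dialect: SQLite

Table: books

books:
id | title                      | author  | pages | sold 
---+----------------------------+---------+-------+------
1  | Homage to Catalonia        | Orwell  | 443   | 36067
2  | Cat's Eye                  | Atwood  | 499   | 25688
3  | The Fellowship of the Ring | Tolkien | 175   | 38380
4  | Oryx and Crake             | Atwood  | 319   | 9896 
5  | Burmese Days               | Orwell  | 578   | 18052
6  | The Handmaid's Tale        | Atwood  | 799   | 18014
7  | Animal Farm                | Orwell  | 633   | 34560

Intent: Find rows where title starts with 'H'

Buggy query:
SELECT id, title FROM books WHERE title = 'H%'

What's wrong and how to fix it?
Bug: '=' compares the literal string including the % character; pattern matching needs LIKE

Fix: Replace '=' with LIKE so 'H%' is treated as a pattern

Corrected query:
SELECT id, title FROM books WHERE title LIKE 'H%'

Result:
id | title              
---+--------------------
1  | Homage to Catalonia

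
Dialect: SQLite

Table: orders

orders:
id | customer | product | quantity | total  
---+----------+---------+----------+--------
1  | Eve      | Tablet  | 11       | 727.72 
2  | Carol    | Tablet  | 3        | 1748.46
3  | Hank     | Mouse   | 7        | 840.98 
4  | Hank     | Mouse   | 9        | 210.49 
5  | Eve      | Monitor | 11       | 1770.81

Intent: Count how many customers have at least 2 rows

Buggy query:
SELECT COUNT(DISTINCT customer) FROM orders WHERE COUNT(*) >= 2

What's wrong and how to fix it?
Bug: COUNT(*) cannot appear in WHERE; the per-group count doesn't exist yet

Fix: Use a subquery that GROUPs and filters with HAVING, then count its rows

Corrected query:
SELECT COUNT(*) FROM (SELECT customer FROM orders GROUP BY customer HAVING COUNT(*) >= 2)

Result:
COUNT(*)
--------
2       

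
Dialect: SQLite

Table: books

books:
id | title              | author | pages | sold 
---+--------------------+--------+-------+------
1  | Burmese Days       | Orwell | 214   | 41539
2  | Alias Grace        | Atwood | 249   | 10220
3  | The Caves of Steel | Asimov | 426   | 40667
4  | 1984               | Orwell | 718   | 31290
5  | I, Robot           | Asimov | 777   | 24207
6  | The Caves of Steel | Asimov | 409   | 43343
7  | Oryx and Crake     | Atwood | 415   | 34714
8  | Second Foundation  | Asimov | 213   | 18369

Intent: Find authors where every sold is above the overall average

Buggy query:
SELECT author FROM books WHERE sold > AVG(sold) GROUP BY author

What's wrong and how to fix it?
Bug: WHERE evaluates per row before aggregation, so AVG() is unavailable

Fix: Compute the overall average in a scalar subquery and compare each group's MIN against it in HAVING

Corrected query:
SELECT author FROM books GROUP BY author HAVING MIN(sold) > (SELECT AVG(sold) FROM books)

Result:
author
------
Orwell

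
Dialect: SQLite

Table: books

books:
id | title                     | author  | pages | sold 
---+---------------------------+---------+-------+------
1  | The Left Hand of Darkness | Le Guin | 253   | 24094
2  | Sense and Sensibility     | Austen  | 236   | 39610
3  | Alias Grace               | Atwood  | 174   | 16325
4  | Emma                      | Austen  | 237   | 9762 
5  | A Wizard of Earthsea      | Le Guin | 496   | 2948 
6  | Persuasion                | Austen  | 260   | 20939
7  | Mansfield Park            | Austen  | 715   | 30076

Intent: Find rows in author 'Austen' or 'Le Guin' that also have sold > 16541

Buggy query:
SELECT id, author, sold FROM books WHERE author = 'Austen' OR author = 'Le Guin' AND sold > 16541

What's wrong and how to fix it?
Bug: AND binds tighter than OR, so this parses as author = 'Austen' OR (author = 'Le Guin' AND sold > 16541)

Fix: Group the OR with parentheses (or use IN), then AND the threshold

Corrected query:
SELECT id, author, sold FROM books WHERE (author = 'Austen' OR author = 'Le Guin') AND sold > 16541

Result:
id | author  | sold 
---+---------+------
1  | Le Guin | 24094
2  | Austen  | 39610
6  | Austen  | 20939
7  | Austen  | 30076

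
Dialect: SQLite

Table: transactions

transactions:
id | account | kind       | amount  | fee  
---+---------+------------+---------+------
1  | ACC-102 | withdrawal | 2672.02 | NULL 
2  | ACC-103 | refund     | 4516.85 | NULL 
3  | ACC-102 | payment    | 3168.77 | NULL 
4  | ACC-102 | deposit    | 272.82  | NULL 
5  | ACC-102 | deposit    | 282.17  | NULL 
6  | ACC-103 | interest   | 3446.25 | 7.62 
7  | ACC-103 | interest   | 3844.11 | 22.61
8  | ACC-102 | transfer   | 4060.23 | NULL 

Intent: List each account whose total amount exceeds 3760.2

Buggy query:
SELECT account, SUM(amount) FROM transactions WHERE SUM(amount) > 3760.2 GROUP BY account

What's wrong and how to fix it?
Bug: SUM(amount) is an aggregate, but WHERE filters rows before aggregation

Fix: Move the aggregate condition to a HAVING clause

Corrected query:
SELECT account, SUM(amount) FROM transactions GROUP BY account HAVING SUM(amount) > 3760.2

Result:
account | SUM(amount)
--------+------------
ACC-102 | 10456.01   
ACC-103 | 11807.21   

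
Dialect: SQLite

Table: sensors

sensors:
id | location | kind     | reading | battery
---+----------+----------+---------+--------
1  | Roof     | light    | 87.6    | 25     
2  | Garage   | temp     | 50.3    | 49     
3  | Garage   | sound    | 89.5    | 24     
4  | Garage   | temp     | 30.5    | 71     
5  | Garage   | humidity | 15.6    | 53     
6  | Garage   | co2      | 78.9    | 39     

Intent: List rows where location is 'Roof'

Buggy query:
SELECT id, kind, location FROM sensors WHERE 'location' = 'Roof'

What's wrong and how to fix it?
Bug: 'location' in single quotes is a string literal, not the column; the comparison is literal-vs-literal and never true

Fix: Remove the quotes around the column name (or use double quotes for an identifier)

Corrected query:
SELECT id, kind, location FROM sensors WHERE location = 'Roof'

Result:
id | kind  | location
---+-------+---------
1  | light | Roof    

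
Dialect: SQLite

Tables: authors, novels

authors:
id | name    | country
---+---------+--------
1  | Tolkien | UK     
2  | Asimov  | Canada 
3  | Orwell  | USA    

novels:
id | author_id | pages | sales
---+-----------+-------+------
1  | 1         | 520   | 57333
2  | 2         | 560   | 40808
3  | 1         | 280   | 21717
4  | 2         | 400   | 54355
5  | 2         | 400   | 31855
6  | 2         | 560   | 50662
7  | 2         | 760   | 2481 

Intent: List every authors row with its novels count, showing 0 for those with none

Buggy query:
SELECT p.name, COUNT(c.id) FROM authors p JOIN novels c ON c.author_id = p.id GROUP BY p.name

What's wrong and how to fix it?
Bug: INNER JOIN drops authors rows that have no matching novels rows

Fix: Switch to LEFT JOIN to retain unmatched parent rows

Corrected query:
SELECT p.name, COUNT(c.id) FROM authors p LEFT JOIN novels c ON c.author_id = p.id GROUP BY p.name

Result:
name    | COUNT(c.id)
--------+------------
Asimov  | 5          
Orwell  | 0          
Tolkien | 2          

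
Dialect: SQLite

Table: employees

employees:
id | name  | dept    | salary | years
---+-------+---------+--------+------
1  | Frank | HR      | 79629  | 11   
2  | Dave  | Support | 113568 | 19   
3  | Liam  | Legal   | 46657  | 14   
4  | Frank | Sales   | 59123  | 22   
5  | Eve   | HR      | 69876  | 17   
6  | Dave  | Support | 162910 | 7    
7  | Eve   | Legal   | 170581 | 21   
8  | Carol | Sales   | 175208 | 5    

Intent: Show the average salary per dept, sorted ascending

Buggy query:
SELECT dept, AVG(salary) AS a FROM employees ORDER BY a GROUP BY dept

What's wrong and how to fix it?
Bug: GROUP BY must precede ORDER BY

Fix: Reorder: SELECT … FROM … GROUP BY … ORDER BY …

Corrected query:
SELECT dept, AVG(salary) AS a FROM employees GROUP BY dept ORDER BY a

Result:
dept    | a       
--------+---------
HR      | 74752.5 
Legal   | 108619  
Sales   | 117165.5
Support | 138239  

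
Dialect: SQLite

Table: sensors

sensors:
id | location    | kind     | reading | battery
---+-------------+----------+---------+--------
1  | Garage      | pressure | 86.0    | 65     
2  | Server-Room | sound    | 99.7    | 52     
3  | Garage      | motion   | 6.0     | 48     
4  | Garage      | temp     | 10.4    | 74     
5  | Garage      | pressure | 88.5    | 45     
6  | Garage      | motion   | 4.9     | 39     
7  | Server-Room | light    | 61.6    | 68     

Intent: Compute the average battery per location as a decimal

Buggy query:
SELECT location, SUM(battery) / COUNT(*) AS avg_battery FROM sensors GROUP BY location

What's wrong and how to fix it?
Bug: Both operands are integers, so '/' performs integer division and truncates

Fix: Multiply by 1.0 (or CAST to REAL) to force floating-point division

Corrected query:
SELECT location, SUM(battery) * 1.0 / COUNT(*) AS avg_battery FROM sensors GROUP BY location

Result:
location    | avg_battery
------------+------------
Garage      | 54.2       
Server-Room | 60         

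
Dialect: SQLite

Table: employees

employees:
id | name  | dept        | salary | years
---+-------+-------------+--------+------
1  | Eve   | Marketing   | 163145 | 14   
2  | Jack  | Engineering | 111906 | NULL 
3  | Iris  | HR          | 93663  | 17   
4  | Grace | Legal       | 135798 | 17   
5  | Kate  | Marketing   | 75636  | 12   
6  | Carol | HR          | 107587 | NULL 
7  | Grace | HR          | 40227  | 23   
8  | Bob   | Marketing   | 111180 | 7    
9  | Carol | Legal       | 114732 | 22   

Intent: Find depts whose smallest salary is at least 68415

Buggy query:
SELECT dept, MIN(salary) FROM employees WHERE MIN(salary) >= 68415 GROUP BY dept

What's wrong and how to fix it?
Bug: Aggregates like MIN are computed per group after WHERE runs

Fix: Replace WHERE with HAVING after the GROUP BY

Corrected query:
SELECT dept, MIN(salary) FROM employees GROUP BY dept HAVING MIN(salary) >= 68415

Result:
dept        | MIN(salary)
------------+------------
Engineering | 111906     
Legal       | 114732     
Marketing   | 75636      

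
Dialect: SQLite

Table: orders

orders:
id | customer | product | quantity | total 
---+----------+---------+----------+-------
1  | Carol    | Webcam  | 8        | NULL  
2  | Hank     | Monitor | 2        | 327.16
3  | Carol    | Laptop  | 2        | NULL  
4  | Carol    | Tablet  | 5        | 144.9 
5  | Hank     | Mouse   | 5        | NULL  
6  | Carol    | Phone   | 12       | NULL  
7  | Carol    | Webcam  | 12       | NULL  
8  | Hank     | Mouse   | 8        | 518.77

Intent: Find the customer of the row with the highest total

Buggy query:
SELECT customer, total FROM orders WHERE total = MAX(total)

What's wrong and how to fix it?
Bug: MAX(total) is an aggregate and cannot be used directly in WHERE

Fix: Wrap MAX in a scalar subquery so WHERE compares against a single value

Corrected query:
SELECT customer, total FROM orders WHERE total = (SELECT MAX(total) FROM orders)

Result:
customer | total 
---------+-------
Hank     | 518.77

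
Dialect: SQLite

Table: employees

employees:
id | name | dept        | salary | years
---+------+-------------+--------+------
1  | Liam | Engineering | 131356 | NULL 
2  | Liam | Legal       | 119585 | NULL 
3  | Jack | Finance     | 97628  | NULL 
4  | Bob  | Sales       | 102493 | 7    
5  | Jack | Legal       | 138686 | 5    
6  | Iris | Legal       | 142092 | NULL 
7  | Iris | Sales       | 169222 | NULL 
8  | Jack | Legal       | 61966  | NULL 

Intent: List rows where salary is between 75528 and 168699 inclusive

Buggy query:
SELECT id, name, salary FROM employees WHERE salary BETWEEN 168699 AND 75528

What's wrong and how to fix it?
Bug: BETWEEN expects the lower bound first; with 168699 AND 75528 the range is empty

Fix: Swap the bounds so the smaller value comes first

Corrected query:
SELECT id, name, salary FROM employees WHERE salary BETWEEN 75528 AND 168699

Result:
id | name | salary
---+------+-------
1  | Liam | 131356
2  | Liam | 119585
3  | Jack | 97628 
4  | Bob  | 102493
5  | Jack | 138686
6  | Iris | 142092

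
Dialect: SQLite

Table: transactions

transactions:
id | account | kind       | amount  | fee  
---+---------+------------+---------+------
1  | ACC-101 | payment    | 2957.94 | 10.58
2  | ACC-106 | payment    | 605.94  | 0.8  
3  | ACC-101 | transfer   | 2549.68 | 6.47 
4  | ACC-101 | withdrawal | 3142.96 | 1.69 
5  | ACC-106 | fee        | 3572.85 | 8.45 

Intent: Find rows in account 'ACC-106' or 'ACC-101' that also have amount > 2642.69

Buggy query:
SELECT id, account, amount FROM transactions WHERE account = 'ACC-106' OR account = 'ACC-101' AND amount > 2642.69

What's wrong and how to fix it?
Bug: AND binds tighter than OR, so this parses as account = 'ACC-106' OR (account = 'ACC-101' AND amount > 2642.69)

Fix: Group the OR with parentheses (or use IN), then AND the threshold

Corrected query:
SELECT id, account, amount FROM transactions WHERE (account = 'ACC-106' OR account = 'ACC-101') AND amount > 2642.69

Result:
id | account | amount 
---+---------+--------
1  | ACC-101 | 2957.94
4  | ACC-101 | 3142.96
5  | ACC-106 | 3572.85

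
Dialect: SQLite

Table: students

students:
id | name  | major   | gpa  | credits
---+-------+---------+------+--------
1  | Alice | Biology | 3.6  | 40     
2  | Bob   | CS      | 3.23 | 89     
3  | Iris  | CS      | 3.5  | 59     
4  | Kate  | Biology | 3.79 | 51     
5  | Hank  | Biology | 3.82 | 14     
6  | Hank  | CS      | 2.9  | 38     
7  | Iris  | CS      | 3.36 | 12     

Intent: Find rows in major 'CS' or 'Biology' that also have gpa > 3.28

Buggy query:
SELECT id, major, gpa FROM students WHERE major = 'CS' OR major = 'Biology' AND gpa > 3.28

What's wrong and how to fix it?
Bug: Without parentheses, AND is evaluated before OR, so the gpa filter only applies to the 'Biology' branch

Fix: Add parentheses around the OR so the AND applies to both alternatives

Corrected query:
SELECT id, major, gpa FROM students WHERE (major = 'CS' OR major = 'Biology') AND gpa > 3.28

Result:
id | major   | gpa 
---+---------+-----
1  | Biology | 3.6 
3  | CS      | 3.5 
4  | Biology | 3.79
5  | Biology | 3.82
7  | CS      | 3.36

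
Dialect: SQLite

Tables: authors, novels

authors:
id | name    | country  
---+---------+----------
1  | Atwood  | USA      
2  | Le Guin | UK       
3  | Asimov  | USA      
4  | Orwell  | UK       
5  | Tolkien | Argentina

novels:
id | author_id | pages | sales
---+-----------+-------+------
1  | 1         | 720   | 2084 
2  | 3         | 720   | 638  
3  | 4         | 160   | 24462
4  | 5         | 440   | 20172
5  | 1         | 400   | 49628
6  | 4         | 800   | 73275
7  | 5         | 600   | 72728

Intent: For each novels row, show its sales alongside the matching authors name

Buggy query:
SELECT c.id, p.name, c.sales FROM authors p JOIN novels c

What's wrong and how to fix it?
Bug: JOIN with no ON clause produces a cartesian product; every novels row pairs with every authors row

Fix: Specify the join condition linking the foreign key to the parent id

Corrected query:
SELECT c.id, p.name, c.sales FROM authors p JOIN novels c ON c.author_id = p.id

Result:
id | name    | sales
---+---------+------
1  | Atwood  | 2084 
2  | Asimov  | 638  
3  | Orwell  | 24462
4  | Tolkien | 20172
5  | Atwood  | 49628
6  | Orwell  | 73275
7  | Tolkien | 72728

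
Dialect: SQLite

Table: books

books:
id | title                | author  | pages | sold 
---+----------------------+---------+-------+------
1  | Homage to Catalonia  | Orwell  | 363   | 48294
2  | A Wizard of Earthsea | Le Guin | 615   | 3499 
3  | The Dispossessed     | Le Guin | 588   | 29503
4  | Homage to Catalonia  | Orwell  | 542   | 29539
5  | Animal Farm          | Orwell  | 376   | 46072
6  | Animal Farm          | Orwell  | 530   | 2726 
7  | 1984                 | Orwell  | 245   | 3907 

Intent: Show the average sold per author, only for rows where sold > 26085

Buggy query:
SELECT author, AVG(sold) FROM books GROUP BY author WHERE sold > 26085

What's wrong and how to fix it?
Bug: Row-level WHERE must come before GROUP BY in the clause order

Fix: Place WHERE between FROM and GROUP BY

Corrected query:
SELECT author, AVG(sold) FROM books WHERE sold > 26085 GROUP BY author

Result:
author  | AVG(sold)   
--------+-------------
Le Guin | 29503       
Orwell  | 41301.666667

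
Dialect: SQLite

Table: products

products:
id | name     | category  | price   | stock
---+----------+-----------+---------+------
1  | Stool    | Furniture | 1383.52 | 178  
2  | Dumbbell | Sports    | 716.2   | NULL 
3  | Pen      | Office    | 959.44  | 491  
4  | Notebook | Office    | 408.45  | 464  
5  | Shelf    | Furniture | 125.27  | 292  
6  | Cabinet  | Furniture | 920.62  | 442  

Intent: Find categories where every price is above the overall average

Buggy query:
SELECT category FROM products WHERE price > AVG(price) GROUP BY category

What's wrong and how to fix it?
Bug: WHERE evaluates per row before aggregation, so AVG() is unavailable

Fix: Compute the overall average in a scalar subquery and compare each group's MIN against it in HAVING

Corrected query:
SELECT category FROM products GROUP BY category HAVING MIN(price) > (SELECT AVG(price) FROM products)

Result:
(no rows)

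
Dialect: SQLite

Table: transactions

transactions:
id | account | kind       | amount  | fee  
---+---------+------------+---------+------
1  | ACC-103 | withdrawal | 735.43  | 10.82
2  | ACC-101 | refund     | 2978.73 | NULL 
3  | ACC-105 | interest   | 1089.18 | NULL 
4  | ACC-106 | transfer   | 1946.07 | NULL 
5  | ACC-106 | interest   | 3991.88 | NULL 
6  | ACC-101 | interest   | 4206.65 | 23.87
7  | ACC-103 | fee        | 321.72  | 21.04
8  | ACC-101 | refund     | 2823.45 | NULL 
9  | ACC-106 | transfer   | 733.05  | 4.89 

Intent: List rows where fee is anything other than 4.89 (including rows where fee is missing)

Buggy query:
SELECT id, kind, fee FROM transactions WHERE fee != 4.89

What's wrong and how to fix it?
Bug: Inequality against NULL is unknown, not true; rows with NULL are dropped

Fix: Handle NULL separately with IS NULL alongside the inequality

Corrected query:
SELECT id, kind, fee FROM transactions WHERE fee != 4.89 OR fee IS NULL

Result:
id | kind       | fee  
---+------------+------
1  | withdrawal | 10.82
2  | refund     | NULL 
3  | interest   | NULL 
4  | transfer   | NULL 
5  | interest   | NULL 
6  | interest   | 23.87
7  | fee        | 21.04
8  | refund     | NULL 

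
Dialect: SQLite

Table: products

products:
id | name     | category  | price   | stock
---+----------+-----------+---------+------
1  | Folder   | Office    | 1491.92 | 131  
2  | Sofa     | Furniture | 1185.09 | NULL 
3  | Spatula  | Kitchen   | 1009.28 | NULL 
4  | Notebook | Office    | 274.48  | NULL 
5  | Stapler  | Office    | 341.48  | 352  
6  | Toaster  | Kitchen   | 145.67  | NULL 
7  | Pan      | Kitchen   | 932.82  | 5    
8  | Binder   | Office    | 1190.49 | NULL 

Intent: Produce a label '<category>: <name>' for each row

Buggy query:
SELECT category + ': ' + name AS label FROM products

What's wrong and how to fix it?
Bug: SQLite uses || for string concatenation; + coerces text to numbers (yielding 0)

Fix: Replace + with || to concatenate text

Corrected query:
SELECT category || ': ' || name AS label FROM products

Result:
label           
----------------
Office: Folder  
Furniture: Sofa 
Kitchen: Spatula
Office: Notebook
Office: Stapler 
Kitchen: Toaster
Kitchen: Pan    
Office: Binder  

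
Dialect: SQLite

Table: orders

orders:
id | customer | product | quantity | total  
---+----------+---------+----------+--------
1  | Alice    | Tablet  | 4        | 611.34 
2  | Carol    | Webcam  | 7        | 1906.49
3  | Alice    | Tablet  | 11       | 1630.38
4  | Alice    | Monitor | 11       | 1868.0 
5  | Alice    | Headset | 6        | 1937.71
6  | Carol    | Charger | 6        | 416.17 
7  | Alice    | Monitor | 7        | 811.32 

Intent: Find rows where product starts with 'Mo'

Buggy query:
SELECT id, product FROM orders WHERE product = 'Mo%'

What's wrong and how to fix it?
Bug: '=' compares the literal string including the % character; pattern matching needs LIKE

Fix: Use LIKE for wildcard pattern matching

Corrected query:
SELECT id, product FROM orders WHERE product LIKE 'Mo%'

Result:
id | product
---+--------
4  | Monitor
7  | Monitor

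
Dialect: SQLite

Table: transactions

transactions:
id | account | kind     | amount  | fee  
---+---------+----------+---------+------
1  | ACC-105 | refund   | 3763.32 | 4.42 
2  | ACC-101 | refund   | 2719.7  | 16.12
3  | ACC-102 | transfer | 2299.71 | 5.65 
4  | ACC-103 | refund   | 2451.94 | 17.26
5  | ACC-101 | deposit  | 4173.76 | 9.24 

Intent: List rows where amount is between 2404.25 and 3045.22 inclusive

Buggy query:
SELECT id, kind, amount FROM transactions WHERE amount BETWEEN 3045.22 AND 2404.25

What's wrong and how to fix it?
Bug: The bounds are reversed; BETWEEN a AND b requires a <= b to match anything

Fix: Write BETWEEN 2404.25 AND 3045.22

Corrected query:
SELECT id, kind, amount FROM transactions WHERE amount BETWEEN 2404.25 AND 3045.22

Result:
id | kind   | amount 
---+--------+--------
2  | refund | 2719.7 
4  | refund | 2451.94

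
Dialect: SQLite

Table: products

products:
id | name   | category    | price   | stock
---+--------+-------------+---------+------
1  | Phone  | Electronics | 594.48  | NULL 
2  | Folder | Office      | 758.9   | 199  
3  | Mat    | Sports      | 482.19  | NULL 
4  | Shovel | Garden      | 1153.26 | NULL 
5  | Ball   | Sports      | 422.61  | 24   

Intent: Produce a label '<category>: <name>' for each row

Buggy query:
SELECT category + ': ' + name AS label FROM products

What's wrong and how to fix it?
Bug: SQLite uses || for string concatenation; + coerces text to numbers (yielding 0)

Fix: Use the || operator for string concatenation

Corrected query:
SELECT category || ': ' || name AS label FROM products

Result:
label             
------------------
Electronics: Phone
Office: Folder    
Sports: Mat       
Garden: Shovel    
Sports: Ball      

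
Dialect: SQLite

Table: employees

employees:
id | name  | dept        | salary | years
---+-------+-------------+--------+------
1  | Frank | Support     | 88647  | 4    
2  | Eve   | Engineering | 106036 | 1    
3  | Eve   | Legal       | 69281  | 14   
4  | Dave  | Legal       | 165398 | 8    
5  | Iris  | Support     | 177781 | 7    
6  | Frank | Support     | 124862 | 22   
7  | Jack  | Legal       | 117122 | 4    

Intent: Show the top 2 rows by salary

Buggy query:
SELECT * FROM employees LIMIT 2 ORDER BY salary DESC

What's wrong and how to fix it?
Bug: ORDER BY cannot follow LIMIT; LIMIT is the final clause

Fix: Sort with ORDER BY, then apply LIMIT

Corrected query:
SELECT * FROM employees ORDER BY salary DESC LIMIT 2

Result:
id | name | dept    | salary | years
---+------+---------+--------+------
5  | Iris | Support | 177781 | 7    
4  | Dave | Legal   | 165398 | 8    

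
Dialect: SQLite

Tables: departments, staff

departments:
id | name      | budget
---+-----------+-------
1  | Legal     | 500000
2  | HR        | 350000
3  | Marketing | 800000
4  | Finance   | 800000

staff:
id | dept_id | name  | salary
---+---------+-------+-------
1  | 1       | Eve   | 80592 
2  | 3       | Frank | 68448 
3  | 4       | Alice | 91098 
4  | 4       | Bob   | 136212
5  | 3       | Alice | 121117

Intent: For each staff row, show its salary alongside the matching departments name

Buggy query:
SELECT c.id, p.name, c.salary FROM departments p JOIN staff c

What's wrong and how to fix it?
Bug: Missing join condition: each staff row is matched to all departments rows instead of just its own

Fix: Specify the join condition linking the foreign key to the parent id

Corrected query:
SELECT c.id, p.name, c.salary FROM departments p JOIN staff c ON c.dept_id = p.id

Result:
id | name      | salary
---+-----------+-------
1  | Legal     | 80592 
2  | Marketing | 68448 
3  | Finance   | 91098 
4  | Finance   | 136212
5  | Marketing | 121117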